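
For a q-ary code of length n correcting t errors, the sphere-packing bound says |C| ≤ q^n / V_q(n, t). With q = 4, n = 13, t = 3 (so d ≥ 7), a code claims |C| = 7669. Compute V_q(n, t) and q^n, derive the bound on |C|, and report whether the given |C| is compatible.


V_q(n, t) = 8464, q^n = 67108864, Hamming bound = 7928, |C| = 7669 ≤ bound (satisfied).

Step 1: Compute V_q(n, t) = Σ_{j=0}^3 C(n, j) (q−1)^j.
  j = 0: C(13,0)·(3)^0 = 1·1 = 1.
  j = 1: C(13,1)·(3)^1 = 13·3 = 39.
  j = 2: C(13,2)·(3)^2 = 78·9 = 702.
  j = 3: C(13,3)·(3)^3 = 286·27 = 7722.
  V_q(n, t) = 1 + 39 + 702 + 7722 = 8464.
Step 2: q^n = 4^13 = 67108864.
Step 3: Hamming bound ⌊q^n / V_q(n,t)⌋ = ⌊67108864/8464⌋ = 7928.
Step 4: Compare |C| = 7669 to 7928: satisfied.
The claimed |C| lies below the Hamming bound.


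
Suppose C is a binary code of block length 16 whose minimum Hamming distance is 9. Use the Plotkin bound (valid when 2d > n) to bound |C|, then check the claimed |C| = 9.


Plotkin bound M ≤ 8; given |C| = 9 > bound (violated).

Check applicability: 2d = 18, n = 16.
2d − n = 2 > 0, so Plotkin applies.
Compute d/(2d−n) = 9/2 ≈ 4.5000.
⌊d/(2d−n)⌋ = 4.
Plotkin bound: M ≤ 2·4 = 8.
Given |C| = 9, check: VIOLATED.
This |C| is above the Plotkin bound, so no binary code with n = 16, d = 9 and 9 codewords exists.


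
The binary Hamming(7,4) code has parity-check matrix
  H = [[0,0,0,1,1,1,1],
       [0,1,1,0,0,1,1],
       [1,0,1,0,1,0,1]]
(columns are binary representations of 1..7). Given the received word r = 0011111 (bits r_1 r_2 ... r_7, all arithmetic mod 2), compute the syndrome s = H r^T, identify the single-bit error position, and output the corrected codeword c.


s = (0, 1, 1)^T, error position = 3, corrected codeword c = 0001111

Compute s = H r^T mod 2 one row at a time:
  s_1 = 1 + 1 + 1 + 1 = 4 ≡ 0 (mod 2).
  s_2 = 0 + 1 + 1 + 1 = 3 ≡ 1 (mod 2).
  s_3 = 0 + 1 + 1 + 1 = 3 ≡ 1 (mod 2).
s = (0, 1, 1)^T — this equals column 3 of H (binary 011), so error is at position 3.
Correct: flip bit 3 of r = 0011111 to get c = 0001111.


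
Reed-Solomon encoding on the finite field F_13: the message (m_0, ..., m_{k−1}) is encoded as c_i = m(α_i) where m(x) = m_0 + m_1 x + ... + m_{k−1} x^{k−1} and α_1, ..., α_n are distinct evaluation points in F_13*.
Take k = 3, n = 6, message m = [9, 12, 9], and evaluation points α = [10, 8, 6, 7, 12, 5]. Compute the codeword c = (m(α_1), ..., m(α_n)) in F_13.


c = [2, 5, 2, 1, 6, 8]

Message polynomial: m(x) = 9 + 12·x + 9·x^2 (mod 13).
For each evaluation point α_i, compute m(α_i) mod 13:
  α_1 = 10: Horner steps 9 → 11 → 2, so m(10) = 2.
  α_2 = 8: Horner steps 9 → 6 → 5, so m(8) = 5.
  α_3 = 6: Horner steps 9 → 1 → 2, so m(6) = 2.
  α_4 = 7: Horner steps 9 → 10 → 1, so m(7) = 1.
  α_5 = 12: Horner steps 9 → 3 → 6, so m(12) = 6.
  α_6 = 5: Horner steps 9 → 5 → 8, so m(5) = 8.
Codeword c = [2, 5, 2, 1, 6, 8] ∈ F_13^6.


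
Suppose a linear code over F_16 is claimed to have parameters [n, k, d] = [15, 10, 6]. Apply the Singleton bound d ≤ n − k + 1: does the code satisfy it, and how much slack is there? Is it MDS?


Singleton RHS = n − k + 1 = 6, slack = 0, bound satisfied, MDS.

Singleton bound: d ≤ n − k + 1.
Here n = 15, k = 10, so n − k + 1 = 6.
Given d = 6, check d ≤ 6: YES.
Slack = (n − k + 1) − d = 0.
The code is MDS (slack = 0).
Description: the claimed parameters are [15, 10, 6]_16; such a code would be MDS (meets Singleton bound).


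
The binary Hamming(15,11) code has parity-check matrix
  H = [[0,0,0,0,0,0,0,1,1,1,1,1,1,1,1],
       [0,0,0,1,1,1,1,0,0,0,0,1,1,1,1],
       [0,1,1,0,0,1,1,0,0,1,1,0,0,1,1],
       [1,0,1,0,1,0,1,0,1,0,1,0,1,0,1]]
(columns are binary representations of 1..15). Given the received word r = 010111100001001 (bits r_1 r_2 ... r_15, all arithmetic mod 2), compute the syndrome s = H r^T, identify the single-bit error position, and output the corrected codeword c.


s = (0, 0, 0, 1)^T, error position = 1, corrected codeword c = 110111100001001

Compute s = H r^T mod 2 one row at a time:
  s_1 = 0 + 0 + 0 + 0 + 1 + 0 + 0 + 1 = 2 ≡ 0 (mod 2).
  s_2 = 1 + 1 + 1 + 1 + 1 + 0 + 0 + 1 = 6 ≡ 0 (mod 2).
  s_3 = 1 + 0 + 1 + 1 + 0 + 0 + 0 + 1 = 4 ≡ 0 (mod 2).
  s_4 = 0 + 0 + 1 + 1 + 0 + 0 + 0 + 1 = 3 ≡ 1 (mod 2).
s = (0, 0, 0, 1)^T — this equals column 1 of H (binary 0001), so error is at position 1.
Correct: flip bit 1 of r = 010111100001001 to get c = 110111100001001.


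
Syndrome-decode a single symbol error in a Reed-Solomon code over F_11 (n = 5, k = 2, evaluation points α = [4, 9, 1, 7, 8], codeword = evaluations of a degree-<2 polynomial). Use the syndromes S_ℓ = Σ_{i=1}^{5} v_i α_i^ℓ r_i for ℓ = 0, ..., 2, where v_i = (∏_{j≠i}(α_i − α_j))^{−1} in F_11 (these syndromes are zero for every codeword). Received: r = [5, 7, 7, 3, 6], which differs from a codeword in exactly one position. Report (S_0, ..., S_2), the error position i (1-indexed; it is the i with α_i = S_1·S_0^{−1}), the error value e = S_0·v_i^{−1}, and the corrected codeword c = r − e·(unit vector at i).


S = (3, 5, 1), error at position 2, error magnitude e = 9, c = [5, 9, 7, 3, 6].

Step 1: column multipliers v_i = (∏_{j≠i}(α_i − α_j))^{−1} mod 11.
  i = 1 (α = 4): (4−9)(4−1)(4−7)(4−8) = (−5)·3·(−3)·(−4) = −180 ≡ 7, so v_1 = 7^{−1} = 8 (mod 11).
  i = 2 (α = 9): (9−4)(9−1)(9−7)(9−8) = 5·8·2·1 = 80 ≡ 3, so v_2 = 3^{−1} = 4 (mod 11).
  i = 3 (α = 1): (1−4)(1−9)(1−7)(1−8) = (−3)·(−8)·(−6)·(−7) = 1008 ≡ 7, so v_3 = 7^{−1} = 8 (mod 11).
  i = 4 (α = 7): (7−4)(7−9)(7−1)(7−8) = 3·(−2)·6·(−1) = 36 ≡ 3, so v_4 = 3^{−1} = 4 (mod 11).
  i = 5 (α = 8): (8−4)(8−9)(8−1)(8−7) = 4·(−1)·7·1 = −28 ≡ 5, so v_5 = 5^{−1} = 9 (mod 11).
  v = [8, 4, 8, 4, 9].
Step 2: syndromes of r = [5, 7, 7, 3, 6] (all sums mod 11).
  S_0 = Σ v_i r_i = 8·5 + 4·7 + 8·7 + 4·3 + 9·6 = 190 ≡ 3.
  S_1 = Σ v_i α_i r_i = 8·4·5 + 4·9·7 + 8·1·7 + 4·7·3 + 9·8·6 = 984 ≡ 5.
  α_i^2 mod 11 = [5, 4, 1, 5, 9].
  S_2 = Σ v_i α_i^2 r_i = 8·5·5 + 4·4·7 + 8·1·7 + 4·5·3 + 9·9·6 = 914 ≡ 1.
  S = (3, 5, 1) ≠ 0, so r is not a codeword (an error is present).
Step 3: locate the error. For a single error e at position i, S_ℓ = v_i·e·α_i^ℓ, so α_err = S_1/S_0.
  S_0^{−1} = 3^{−1} = 4 (mod 11), so α_err = 5·4 = 20 ≡ 9 = α_2. Error position i = 2.
  Consistency check: S_2/S_1 = 1·9 = 9 ≡ 9 = α_err ✓ (single-error assumption holds).
Step 4: error magnitude e = S_0/v_2 = S_0·∏_{j≠2}(α_2 − α_j) = 3·3 = 9 ≡ 9 (mod 11).
Step 5: correct position 2: c_2 = r_2 − e = 7 − 9 ≡ 9 (mod 11). Hence c = [5, 9, 7, 3, 6].
  Check: interpolating c through the α_i gives m(x) = 4 + 3·x (degree < 2) with m(α_i) = c_i for every i, so c is indeed a codeword.


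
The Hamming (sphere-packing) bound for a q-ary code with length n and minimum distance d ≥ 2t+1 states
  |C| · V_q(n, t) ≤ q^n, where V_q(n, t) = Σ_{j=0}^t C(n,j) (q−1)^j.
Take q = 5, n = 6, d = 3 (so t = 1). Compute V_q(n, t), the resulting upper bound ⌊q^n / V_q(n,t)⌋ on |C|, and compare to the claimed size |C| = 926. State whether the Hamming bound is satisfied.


V_q(n, t) = 25, q^n = 15625, Hamming bound = 625, |C| = 926 > bound (violated).

Step 1: Compute V_q(n, t) = Σ_{j=0}^1 C(n, j) (q−1)^j.
  j = 0: C(6,0)·(4)^0 = 1·1 = 1.
  j = 1: C(6,1)·(4)^1 = 6·4 = 24.
  V_q(n, t) = 1 + 24 = 25.
Step 2: q^n = 5^6 = 15625.
Step 3: Hamming bound ⌊q^n / V_q(n,t)⌋ = ⌊15625/25⌋ = 625.
Step 4: Compare |C| = 926 to 625: violated.
The claimed |C| lies above the Hamming bound, so no 5-ary code of length 6 with d ≥ 3 can have 926 codewords.


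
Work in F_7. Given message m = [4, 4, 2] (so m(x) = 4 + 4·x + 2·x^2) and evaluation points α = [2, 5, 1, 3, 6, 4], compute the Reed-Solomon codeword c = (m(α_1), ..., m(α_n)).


c = [6, 4, 3, 6, 2, 3]

Message polynomial: m(x) = 4 + 4·x + 2·x^2 (mod 7).
For each evaluation point α_i, compute m(α_i) mod 7:
  α_1 = 2: Horner steps 2 → 1 → 6, so m(2) = 6.
  α_2 = 5: Horner steps 2 → 0 → 4, so m(5) = 4.
  α_3 = 1: Horner steps 2 → 6 → 3, so m(1) = 3.
  α_4 = 3: Horner steps 2 → 3 → 6, so m(3) = 6.
  α_5 = 6: Horner steps 2 → 2 → 2, so m(6) = 2.
  α_6 = 4: Horner steps 2 → 5 → 3, so m(4) = 3.
Codeword c = [6, 4, 3, 6, 2, 3] ∈ F_7^6.


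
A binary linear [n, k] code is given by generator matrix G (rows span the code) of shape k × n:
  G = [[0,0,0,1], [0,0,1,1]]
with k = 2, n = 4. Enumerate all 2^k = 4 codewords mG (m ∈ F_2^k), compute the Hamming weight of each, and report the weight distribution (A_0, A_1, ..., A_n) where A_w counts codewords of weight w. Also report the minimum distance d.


Weight distribution: A_0 = 1, A_1 = 2, A_2 = 1. Minimum distance d = 1.

Enumerate all 2^2 = 4 messages m ∈ F_2^2.
For each, compute codeword c = mG in F_2^4, then tally its weight.
  m = 00 → c = 0000, weight = 0.
  m = 10 → c = 0001, weight = 1.
  m = 01 → c = 0011, weight = 2.
  m = 11 → c = 0010, weight = 1.
Tally weights:
  weight 0: 1 codewords.
  weight 1: 2 codewords.
  weight 2: 1 codewords.
Minimum distance d = smallest w > 0 with A_w > 0 = 1.
Sanity: Σ A_w = 4 = 2^2 = 4 ✓.


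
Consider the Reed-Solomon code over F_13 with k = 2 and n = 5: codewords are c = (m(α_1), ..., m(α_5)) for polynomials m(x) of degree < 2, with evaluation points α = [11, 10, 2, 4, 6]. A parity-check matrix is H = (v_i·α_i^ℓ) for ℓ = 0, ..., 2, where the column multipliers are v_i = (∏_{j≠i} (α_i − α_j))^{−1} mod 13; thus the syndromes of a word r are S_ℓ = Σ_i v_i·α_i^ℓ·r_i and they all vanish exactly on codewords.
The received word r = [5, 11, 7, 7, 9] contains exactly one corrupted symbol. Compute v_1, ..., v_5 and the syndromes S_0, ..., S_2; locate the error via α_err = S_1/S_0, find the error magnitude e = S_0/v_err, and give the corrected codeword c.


S = (12, 9, 10), error at position 4, error magnitude e = 12, c = [5, 11, 7, 8, 9].

Step 1: column multipliers v_i = (∏_{j≠i}(α_i − α_j))^{−1} mod 13.
  i = 1 (α = 11): (11−10)(11−2)(11−4)(11−6) = 1·9·7·5 = 315 ≡ 3, so v_1 = 3^{−1} = 9 (mod 13).
  i = 2 (α = 10): (10−11)(10−2)(10−4)(10−6) = (−1)·8·6·4 = −192 ≡ 3, so v_2 = 3^{−1} = 9 (mod 13).
  i = 3 (α = 2): (2−11)(2−10)(2−4)(2−6) = (−9)·(−8)·(−2)·(−4) = 576 ≡ 4, so v_3 = 4^{−1} = 10 (mod 13).
  i = 4 (α = 4): (4−11)(4−10)(4−2)(4−6) = (−7)·(−6)·2·(−2) = −168 ≡ 1, so v_4 = 1^{−1} = 1 (mod 13).
  i = 5 (α = 6): (6−11)(6−10)(6−2)(6−4) = (−5)·(−4)·4·2 = 160 ≡ 4, so v_5 = 4^{−1} = 10 (mod 13).
  v = [9, 9, 10, 1, 10].
Step 2: syndromes of r = [5, 11, 7, 7, 9] (all sums mod 13).
  S_0 = Σ v_i r_i = 9·5 + 9·11 + 10·7 + 1·7 + 10·9 = 311 ≡ 12.
  S_1 = Σ v_i α_i r_i = 9·11·5 + 9·10·11 + 10·2·7 + 1·4·7 + 10·6·9 = 2193 ≡ 9.
  α_i^2 mod 13 = [4, 9, 4, 3, 10].
  S_2 = Σ v_i α_i^2 r_i = 9·4·5 + 9·9·11 + 10·4·7 + 1·3·7 + 10·10·9 = 2272 ≡ 10.
  S = (12, 9, 10) ≠ 0, so r is not a codeword (an error is present).
Step 3: locate the error. For a single error e at position i, S_ℓ = v_i·e·α_i^ℓ, so α_err = S_1/S_0.
  S_0^{−1} = 12^{−1} = 12 (mod 13), so α_err = 9·12 = 108 ≡ 4 = α_4. Error position i = 4.
  Consistency check: S_2/S_1 = 10·3 = 30 ≡ 4 = α_err ✓ (single-error assumption holds).
Step 4: error magnitude e = S_0/v_4 = S_0·∏_{j≠4}(α_4 − α_j) = 12·1 = 12 ≡ 12 (mod 13).
Step 5: correct position 4: c_4 = r_4 − e = 7 − 12 ≡ 8 (mod 13). Hence c = [5, 11, 7, 8, 9].
  Check: interpolating c through the α_i gives m(x) = 6 + 7·x (degree < 2) with m(α_i) = c_i for every i, so c is indeed a codeword.


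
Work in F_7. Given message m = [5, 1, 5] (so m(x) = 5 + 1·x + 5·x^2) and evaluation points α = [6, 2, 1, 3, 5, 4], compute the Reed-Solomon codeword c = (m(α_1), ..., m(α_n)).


c = [2, 6, 4, 4, 2, 5]

Message polynomial: m(x) = 5 + 1·x + 5·x^2 (mod 7).
For each evaluation point α_i, compute m(α_i) mod 7:
  α_1 = 6: Horner steps 5 → 3 → 2, so m(6) = 2.
  α_2 = 2: Horner steps 5 → 4 → 6, so m(2) = 6.
  α_3 = 1: Horner steps 5 → 6 → 4, so m(1) = 4.
  α_4 = 3: Horner steps 5 → 2 → 4, so m(3) = 4.
  α_5 = 5: Horner steps 5 → 5 → 2, so m(5) = 2.
  α_6 = 4: Horner steps 5 → 0 → 5, so m(4) = 5.
Codeword c = [2, 6, 4, 4, 2, 5] ∈ F_7^6.


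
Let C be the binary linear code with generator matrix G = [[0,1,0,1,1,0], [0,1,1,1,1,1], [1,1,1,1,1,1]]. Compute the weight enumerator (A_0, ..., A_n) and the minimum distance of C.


Weight distribution: A_0 = 1, A_1 = 1, A_2 = 1, A_3 = 2, A_4 = 1, A_5 = 1, A_6 = 1. Minimum distance d = 1.

Enumerate all 2^3 = 8 messages m ∈ F_2^3.
For each, compute codeword c = mG in F_2^6, then tally its weight.
  m = 000 → c = 000000, weight = 0.
  m = 100 → c = 010110, weight = 3.
  m = 010 → c = 011111, weight = 5.
  m = 110 → c = 001001, weight = 2.
  m = 001 → c = 111111, weight = 6.
  m = 101 → c = 101001, weight = 3.
  m = 011 → c = 100000, weight = 1.
  m = 111 → c = 110110, weight = 4.
Tally weights:
  weight 0: 1 codewords.
  weight 1: 1 codewords.
  weight 2: 1 codewords.
  weight 3: 2 codewords.
  weight 4: 1 codewords.
  weight 5: 1 codewords.
  weight 6: 1 codewords.
Minimum distance d = smallest w > 0 with A_w > 0 = 1.
Sanity: Σ A_w = 8 = 2^3 = 8 ✓.


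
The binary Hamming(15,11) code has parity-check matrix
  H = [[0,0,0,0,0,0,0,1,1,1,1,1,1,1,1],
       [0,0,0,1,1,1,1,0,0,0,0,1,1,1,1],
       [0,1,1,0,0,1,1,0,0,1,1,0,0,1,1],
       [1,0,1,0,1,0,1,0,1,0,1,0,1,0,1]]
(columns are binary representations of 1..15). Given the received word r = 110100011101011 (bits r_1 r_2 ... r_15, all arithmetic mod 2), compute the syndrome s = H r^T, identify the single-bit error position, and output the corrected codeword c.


s = (0, 0, 0, 1)^T, error position = 1, corrected codeword c = 010100011101011

Compute s = H r^T mod 2 one row at a time:
  s_1 = 1 + 1 + 1 + 0 + 1 + 0 + 1 + 1 = 6 ≡ 0 (mod 2).
  s_2 = 1 + 0 + 0 + 0 + 1 + 0 + 1 + 1 = 4 ≡ 0 (mod 2).
  s_3 = 1 + 0 + 0 + 0 + 1 + 0 + 1 + 1 = 4 ≡ 0 (mod 2).
  s_4 = 1 + 0 + 0 + 0 + 1 + 0 + 0 + 1 = 3 ≡ 1 (mod 2).
s = (0, 0, 0, 1)^T — this equals column 1 of H (binary 0001), so error is at position 1.
Correct: flip bit 1 of r = 110100011101011 to get c = 010100011101011.


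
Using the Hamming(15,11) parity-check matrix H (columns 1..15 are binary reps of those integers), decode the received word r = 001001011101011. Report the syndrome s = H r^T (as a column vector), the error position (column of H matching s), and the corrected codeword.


s = (0, 0, 1, 1)^T, error position = 3, corrected codeword c = 000001011101011

Compute s = H r^T mod 2 one row at a time:
  s_1 = 1 + 1 + 1 + 0 + 1 + 0 + 1 + 1 = 6 ≡ 0 (mod 2).
  s_2 = 0 + 0 + 1 + 0 + 1 + 0 + 1 + 1 = 4 ≡ 0 (mod 2).
  s_3 = 0 + 1 + 1 + 0 + 1 + 0 + 1 + 1 = 5 ≡ 1 (mod 2).
  s_4 = 0 + 1 + 0 + 0 + 1 + 0 + 0 + 1 = 3 ≡ 1 (mod 2).
s = (0, 0, 1, 1)^T — this equals column 3 of H (binary 0011), so error is at position 3.
Correct: flip bit 3 of r = 001001011101011 to get c = 000001011101011.


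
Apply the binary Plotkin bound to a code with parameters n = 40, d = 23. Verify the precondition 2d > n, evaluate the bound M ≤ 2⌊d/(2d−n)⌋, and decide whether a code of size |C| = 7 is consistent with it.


Plotkin bound M ≤ 6; given |C| = 7 > bound (violated).

Check applicability: 2d = 46, n = 40.
2d − n = 6 > 0, so Plotkin applies.
Compute d/(2d−n) = 23/6 ≈ 3.8333.
⌊d/(2d−n)⌋ = 3.
Plotkin bound: M ≤ 2·3 = 6.
Given |C| = 7, check: VIOLATED.
This |C| is above the Plotkin bound, so no binary code with n = 40, d = 23 and 7 codewords exists.


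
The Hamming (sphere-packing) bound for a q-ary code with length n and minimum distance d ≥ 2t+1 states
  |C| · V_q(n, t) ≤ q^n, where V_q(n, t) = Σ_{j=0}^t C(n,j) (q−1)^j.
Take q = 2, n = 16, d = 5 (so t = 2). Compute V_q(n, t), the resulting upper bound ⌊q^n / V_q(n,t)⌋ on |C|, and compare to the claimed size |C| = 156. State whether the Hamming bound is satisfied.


V_q(n, t) = 137, q^n = 65536, Hamming bound = 478, |C| = 156 ≤ bound (satisfied).

Step 1: Compute V_q(n, t) = Σ_{j=0}^2 C(n, j) (q−1)^j.
  j = 0: C(16,0)·(1)^0 = 1·1 = 1.
  j = 1: C(16,1)·(1)^1 = 16·1 = 16.
  j = 2: C(16,2)·(1)^2 = 120·1 = 120.
  V_q(n, t) = 1 + 16 + 120 = 137.
Step 2: q^n = 2^16 = 65536.
Step 3: Hamming bound ⌊q^n / V_q(n,t)⌋ = ⌊65536/137⌋ = 478.
Step 4: Compare |C| = 156 to 478: satisfied.
The claimed |C| lies below the Hamming bound.


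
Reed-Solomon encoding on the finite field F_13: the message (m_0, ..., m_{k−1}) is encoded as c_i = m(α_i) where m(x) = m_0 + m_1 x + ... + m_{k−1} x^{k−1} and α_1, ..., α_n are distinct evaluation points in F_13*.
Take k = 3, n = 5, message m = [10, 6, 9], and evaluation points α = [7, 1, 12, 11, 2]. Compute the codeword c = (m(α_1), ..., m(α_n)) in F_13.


c = [12, 12, 0, 8, 6]

Message polynomial: m(x) = 10 + 6·x + 9·x^2 (mod 13).
For each evaluation point α_i, compute m(α_i) mod 13:
  α_1 = 7: Horner steps 9 → 4 → 12, so m(7) = 12.
  α_2 = 1: Horner steps 9 → 2 → 12, so m(1) = 12.
  α_3 = 12: Horner steps 9 → 10 → 0, so m(12) = 0.
  α_4 = 11: Horner steps 9 → 1 → 8, so m(11) = 8.
  α_5 = 2: Horner steps 9 → 11 → 6, so m(2) = 6.
Codeword c = [12, 12, 0, 8, 6] ∈ F_13^5.


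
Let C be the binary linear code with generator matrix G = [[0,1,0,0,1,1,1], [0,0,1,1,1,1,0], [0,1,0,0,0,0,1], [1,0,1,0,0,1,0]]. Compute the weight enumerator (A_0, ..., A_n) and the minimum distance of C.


Weight distribution: A_0 = 1, A_2 = 3, A_3 = 4, A_4 = 3, A_5 = 4, A_6 = 1. Minimum distance d = 2.

Enumerate all 2^4 = 16 messages m ∈ F_2^4.
For each, compute codeword c = mG in F_2^7, then tally its weight.
  m = 0000 → c = 0000000, weight = 0.
  m = 1000 → c = 0100111, weight = 4.
  m = 0100 → c = 0011110, weight = 4.
  m = 1100 → c = 0111001, weight = 4.
  m = 0010 → c = 0100001, weight = 2.
  m = 1010 → c = 0000110, weight = 2.
  m = 0110 → c = 0111111, weight = 6.
  m = 1110 → c = 0011000, weight = 2.
  m = 0001 → c = 1010010, weight = 3.
  m = 1001 → c = 1110101, weight = 5.
  m = 0101 → c = 1001100, weight = 3.
  m = 1101 → c = 1101011, weight = 5.
  m = 0011 → c = 1110011, weight = 5.
  m = 1011 → c = 1010100, weight = 3.
  m = 0111 → c = 1101101, weight = 5.
  m = 1111 → c = 1001010, weight = 3.
Tally weights:
  weight 0: 1 codewords.
  weight 2: 3 codewords.
  weight 3: 4 codewords.
  weight 4: 3 codewords.
  weight 5: 4 codewords.
  weight 6: 1 codewords.
Minimum distance d = smallest w > 0 with A_w > 0 = 2.
Sanity: Σ A_w = 16 = 2^4 = 16 ✓.


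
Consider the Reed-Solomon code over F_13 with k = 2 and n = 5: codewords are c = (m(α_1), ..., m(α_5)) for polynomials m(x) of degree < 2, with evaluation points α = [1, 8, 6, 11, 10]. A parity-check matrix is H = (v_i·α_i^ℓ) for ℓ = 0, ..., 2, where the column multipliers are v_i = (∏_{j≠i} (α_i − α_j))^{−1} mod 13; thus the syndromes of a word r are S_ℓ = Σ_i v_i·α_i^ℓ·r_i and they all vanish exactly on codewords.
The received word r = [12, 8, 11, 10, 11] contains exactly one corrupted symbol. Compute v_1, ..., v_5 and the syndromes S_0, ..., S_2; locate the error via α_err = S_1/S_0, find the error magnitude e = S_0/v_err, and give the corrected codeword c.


S = (1, 10, 9), error at position 5, error magnitude e = 6, c = [12, 8, 11, 10, 5].

Step 1: column multipliers v_i = (∏_{j≠i}(α_i − α_j))^{−1} mod 13.
  i = 1 (α = 1): (1−8)(1−6)(1−11)(1−10) = (−7)·(−5)·(−10)·(−9) = 3150 ≡ 4, so v_1 = 4^{−1} = 10 (mod 13).
  i = 2 (α = 8): (8−1)(8−6)(8−11)(8−10) = 7·2·(−3)·(−2) = 84 ≡ 6, so v_2 = 6^{−1} = 11 (mod 13).
  i = 3 (α = 6): (6−1)(6−8)(6−11)(6−10) = 5·(−2)·(−5)·(−4) = −200 ≡ 8, so v_3 = 8^{−1} = 5 (mod 13).
  i = 4 (α = 11): (11−1)(11−8)(11−6)(11−10) = 10·3·5·1 = 150 ≡ 7, so v_4 = 7^{−1} = 2 (mod 13).
  i = 5 (α = 10): (10−1)(10−8)(10−6)(10−11) = 9·2·4·(−1) = −72 ≡ 6, so v_5 = 6^{−1} = 11 (mod 13).
  v = [10, 11, 5, 2, 11].
Step 2: syndromes of r = [12, 8, 11, 10, 11] (all sums mod 13).
  S_0 = Σ v_i r_i = 10·12 + 11·8 + 5·11 + 2·10 + 11·11 = 404 ≡ 1.
  S_1 = Σ v_i α_i r_i = 10·1·12 + 11·8·8 + 5·6·11 + 2·11·10 + 11·10·11 = 2584 ≡ 10.
  α_i^2 mod 13 = [1, 12, 10, 4, 9].
  S_2 = Σ v_i α_i^2 r_i = 10·1·12 + 11·12·8 + 5·10·11 + 2·4·10 + 11·9·11 = 2895 ≡ 9.
  S = (1, 10, 9) ≠ 0, so r is not a codeword (an error is present).
Step 3: locate the error. For a single error e at position i, S_ℓ = v_i·e·α_i^ℓ, so α_err = S_1/S_0.
  S_0^{−1} = 1^{−1} = 1 (mod 13), so α_err = 10·1 = 10 ≡ 10 = α_5. Error position i = 5.
  Consistency check: S_2/S_1 = 9·4 = 36 ≡ 10 = α_err ✓ (single-error assumption holds).
Step 4: error magnitude e = S_0/v_5 = S_0·∏_{j≠5}(α_5 − α_j) = 1·6 = 6 ≡ 6 (mod 13).
Step 5: correct position 5: c_5 = r_5 − e = 11 − 6 ≡ 5 (mod 13). Hence c = [12, 8, 11, 10, 5].
  Check: interpolating c through the α_i gives m(x) = 7 + 5·x (degree < 2) with m(α_i) = c_i for every i, so c is indeed a codeword.


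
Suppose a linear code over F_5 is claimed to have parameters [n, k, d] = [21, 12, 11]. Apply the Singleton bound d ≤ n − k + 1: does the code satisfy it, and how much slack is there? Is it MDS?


Singleton RHS = n − k + 1 = 10, slack = -1, bound violated (no such code; not MDS).

Singleton bound: d ≤ n − k + 1.
Here n = 21, k = 12, so n − k + 1 = 10.
Given d = 11, check d ≤ 10: NO.
Slack = (n − k + 1) − d = -1.
The slack is negative: d = 11 exceeds n − k + 1 = 10 by 1, so the Singleton bound is violated and no linear [21, 12, 11]_5 code can exist. In particular it is not MDS (MDS requires d = n − k + 1 exactly).
Description: the claimed parameters are [21, 12, 11]_5; such a code would be impossible (violates the Singleton bound).


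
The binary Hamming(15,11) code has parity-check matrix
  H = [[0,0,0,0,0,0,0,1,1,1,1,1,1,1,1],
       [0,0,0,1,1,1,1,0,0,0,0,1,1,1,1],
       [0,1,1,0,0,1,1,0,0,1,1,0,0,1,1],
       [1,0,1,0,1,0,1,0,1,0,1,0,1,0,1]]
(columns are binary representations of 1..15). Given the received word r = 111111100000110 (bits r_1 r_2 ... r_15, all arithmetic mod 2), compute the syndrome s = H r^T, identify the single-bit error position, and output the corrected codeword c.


s = (0, 0, 1, 1)^T, error position = 3, corrected codeword c = 110111100000110

Compute s = H r^T mod 2 one row at a time:
  s_1 = 0 + 0 + 0 + 0 + 0 + 1 + 1 + 0 = 2 ≡ 0 (mod 2).
  s_2 = 1 + 1 + 1 + 1 + 0 + 1 + 1 + 0 = 6 ≡ 0 (mod 2).
  s_3 = 1 + 1 + 1 + 1 + 0 + 0 + 1 + 0 = 5 ≡ 1 (mod 2).
  s_4 = 1 + 1 + 1 + 1 + 0 + 0 + 1 + 0 = 5 ≡ 1 (mod 2).
s = (0, 0, 1, 1)^T — this equals column 3 of H (binary 0011), so error is at position 3.
Correct: flip bit 3 of r = 111111100000110 to get c = 110111100000110.


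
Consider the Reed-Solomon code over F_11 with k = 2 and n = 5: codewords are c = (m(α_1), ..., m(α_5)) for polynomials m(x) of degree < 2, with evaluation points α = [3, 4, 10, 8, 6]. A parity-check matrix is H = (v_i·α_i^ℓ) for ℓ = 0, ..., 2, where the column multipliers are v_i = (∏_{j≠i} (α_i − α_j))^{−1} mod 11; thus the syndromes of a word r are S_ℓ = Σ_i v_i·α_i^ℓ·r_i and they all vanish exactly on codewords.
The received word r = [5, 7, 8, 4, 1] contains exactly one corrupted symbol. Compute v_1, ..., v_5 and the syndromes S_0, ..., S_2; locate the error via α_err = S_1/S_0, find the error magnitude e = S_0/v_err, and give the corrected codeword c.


S = (3, 7, 9), error at position 5, error magnitude e = 1, c = [5, 7, 8, 4, 0].

Step 1: column multipliers v_i = (∏_{j≠i}(α_i − α_j))^{−1} mod 11.
  i = 1 (α = 3): (3−4)(3−10)(3−8)(3−6) = (−1)·(−7)·(−5)·(−3) = 105 ≡ 6, so v_1 = 6^{−1} = 2 (mod 11).
  i = 2 (α = 4): (4−3)(4−10)(4−8)(4−6) = 1·(−6)·(−4)·(−2) = −48 ≡ 7, so v_2 = 7^{−1} = 8 (mod 11).
  i = 3 (α = 10): (10−3)(10−4)(10−8)(10−6) = 7·6·2·4 = 336 ≡ 6, so v_3 = 6^{−1} = 2 (mod 11).
  i = 4 (α = 8): (8−3)(8−4)(8−10)(8−6) = 5·4·(−2)·2 = −80 ≡ 8, so v_4 = 8^{−1} = 7 (mod 11).
  i = 5 (α = 6): (6−3)(6−4)(6−10)(6−8) = 3·2·(−4)·(−2) = 48 ≡ 4, so v_5 = 4^{−1} = 3 (mod 11).
  v = [2, 8, 2, 7, 3].
Step 2: syndromes of r = [5, 7, 8, 4, 1] (all sums mod 11).
  S_0 = Σ v_i r_i = 2·5 + 8·7 + 2·8 + 7·4 + 3·1 = 113 ≡ 3.
  S_1 = Σ v_i α_i r_i = 2·3·5 + 8·4·7 + 2·10·8 + 7·8·4 + 3·6·1 = 656 ≡ 7.
  α_i^2 mod 11 = [9, 5, 1, 9, 3].
  S_2 = Σ v_i α_i^2 r_i = 2·9·5 + 8·5·7 + 2·1·8 + 7·9·4 + 3·3·1 = 647 ≡ 9.
  S = (3, 7, 9) ≠ 0, so r is not a codeword (an error is present).
Step 3: locate the error. For a single error e at position i, S_ℓ = v_i·e·α_i^ℓ, so α_err = S_1/S_0.
  S_0^{−1} = 3^{−1} = 4 (mod 11), so α_err = 7·4 = 28 ≡ 6 = α_5. Error position i = 5.
  Consistency check: S_2/S_1 = 9·8 = 72 ≡ 6 = α_err ✓ (single-error assumption holds).
Step 4: error magnitude e = S_0/v_5 = S_0·∏_{j≠5}(α_5 − α_j) = 3·4 = 12 ≡ 1 (mod 11).
Step 5: correct position 5: c_5 = r_5 − e = 1 − 1 ≡ 0 (mod 11). Hence c = [5, 7, 8, 4, 0].
  Check: interpolating c through the α_i gives m(x) = 10 + 2·x (degree < 2) with m(α_i) = c_i for every i, so c is indeed a codeword.


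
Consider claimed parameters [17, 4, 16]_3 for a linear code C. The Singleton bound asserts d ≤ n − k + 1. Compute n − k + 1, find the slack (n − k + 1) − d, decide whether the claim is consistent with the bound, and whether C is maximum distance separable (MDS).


Singleton RHS = n − k + 1 = 14, slack = -2, bound violated (no such code; not MDS).

Singleton bound: d ≤ n − k + 1.
Here n = 17, k = 4, so n − k + 1 = 14.
Given d = 16, check d ≤ 14: NO.
Slack = (n − k + 1) − d = -2.
The slack is negative: d = 16 exceeds n − k + 1 = 14 by 2, so the Singleton bound is violated and no linear [17, 4, 16]_3 code can exist. In particular it is not MDS (MDS requires d = n − k + 1 exactly).
Description: the claimed parameters are [17, 4, 16]_3; such a code would be impossible (violates the Singleton bound).


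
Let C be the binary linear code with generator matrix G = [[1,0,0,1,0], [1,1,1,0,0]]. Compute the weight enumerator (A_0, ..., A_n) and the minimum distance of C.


Weight distribution: A_0 = 1, A_2 = 1, A_3 = 2. Minimum distance d = 2.

Enumerate all 2^2 = 4 messages m ∈ F_2^2.
For each, compute codeword c = mG in F_2^5, then tally its weight.
  m = 00 → c = 00000, weight = 0.
  m = 10 → c = 10010, weight = 2.
  m = 01 → c = 11100, weight = 3.
  m = 11 → c = 01110, weight = 3.
Tally weights:
  weight 0: 1 codewords.
  weight 2: 1 codewords.
  weight 3: 2 codewords.
Minimum distance d = smallest w > 0 with A_w > 0 = 2.
Sanity: Σ A_w = 4 = 2^2 = 4 ✓.


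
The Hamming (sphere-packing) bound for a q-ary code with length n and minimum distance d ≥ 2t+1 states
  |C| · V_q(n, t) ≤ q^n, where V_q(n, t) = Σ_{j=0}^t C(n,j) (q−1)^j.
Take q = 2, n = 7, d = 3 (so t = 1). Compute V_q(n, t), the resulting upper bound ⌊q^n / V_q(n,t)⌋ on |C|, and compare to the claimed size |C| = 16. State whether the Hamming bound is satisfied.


V_q(n, t) = 8, q^n = 128, Hamming bound = 16, |C| = 16 ≤ bound (satisfied).

Step 1: Compute V_q(n, t) = Σ_{j=0}^1 C(n, j) (q−1)^j.
  j = 0: C(7,0)·(1)^0 = 1·1 = 1.
  j = 1: C(7,1)·(1)^1 = 7·1 = 7.
  V_q(n, t) = 1 + 7 = 8.
Step 2: q^n = 2^7 = 128.
Step 3: Hamming bound ⌊q^n / V_q(n,t)⌋ = ⌊128/8⌋ = 16.
Step 4: Compare |C| = 16 to 16: satisfied.
The claimed |C| lies at the Hamming bound (tight).


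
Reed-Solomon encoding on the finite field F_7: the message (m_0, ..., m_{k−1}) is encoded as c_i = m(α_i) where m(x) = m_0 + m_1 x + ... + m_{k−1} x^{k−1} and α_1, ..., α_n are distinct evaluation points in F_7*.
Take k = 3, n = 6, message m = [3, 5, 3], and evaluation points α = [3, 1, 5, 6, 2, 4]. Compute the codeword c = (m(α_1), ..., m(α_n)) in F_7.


c = [3, 4, 5, 1, 4, 1]

Message polynomial: m(x) = 3 + 5·x + 3·x^2 (mod 7).
For each evaluation point α_i, compute m(α_i) mod 7:
  α_1 = 3: Horner steps 3 → 0 → 3, so m(3) = 3.
  α_2 = 1: Horner steps 3 → 1 → 4, so m(1) = 4.
  α_3 = 5: Horner steps 3 → 6 → 5, so m(5) = 5.
  α_4 = 6: Horner steps 3 → 2 → 1, so m(6) = 1.
  α_5 = 2: Horner steps 3 → 4 → 4, so m(2) = 4.
  α_6 = 4: Horner steps 3 → 3 → 1, so m(4) = 1.
Codeword c = [3, 4, 5, 1, 4, 1] ∈ F_7^6.


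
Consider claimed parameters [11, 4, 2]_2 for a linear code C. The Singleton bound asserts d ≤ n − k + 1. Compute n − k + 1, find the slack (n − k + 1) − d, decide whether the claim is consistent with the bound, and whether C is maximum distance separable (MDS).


Singleton RHS = n − k + 1 = 8, slack = 6, bound satisfied, not MDS.

Singleton bound: d ≤ n − k + 1.
Here n = 11, k = 4, so n − k + 1 = 8.
Given d = 2, check d ≤ 8: YES.
Slack = (n − k + 1) − d = 6.
The code is NOT MDS (slack = 6 > 0).
Description: the claimed parameters are [11, 4, 2]_2; such a code would be non-MDS.


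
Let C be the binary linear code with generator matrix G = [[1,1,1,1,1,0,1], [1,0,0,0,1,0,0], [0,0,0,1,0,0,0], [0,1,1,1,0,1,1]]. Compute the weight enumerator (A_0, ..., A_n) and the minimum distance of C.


Weight distribution: A_0 = 1, A_1 = 2, A_2 = 2, A_3 = 3, A_4 = 3, A_5 = 2, A_6 = 2, A_7 = 1. Minimum distance d = 1.

Enumerate all 2^4 = 16 messages m ∈ F_2^4.
For each, compute codeword c = mG in F_2^7, then tally its weight.
  m = 0000 → c = 0000000, weight = 0.
  m = 1000 → c = 1111101, weight = 6.
  m = 0100 → c = 1000100, weight = 2.
  m = 1100 → c = 0111001, weight = 4.
  m = 0010 → c = 0001000, weight = 1.
  m = 1010 → c = 1110101, weight = 5.
  m = 0110 → c = 1001100, weight = 3.
  m = 1110 → c = 0110001, weight = 3.
  m = 0001 → c = 0111011, weight = 5.
  m = 1001 → c = 1000110, weight = 3.
  m = 0101 → c = 1111111, weight = 7.
  m = 1101 → c = 0000010, weight = 1.
  m = 0011 → c = 0110011, weight = 4.
  m = 1011 → c = 1001110, weight = 4.
  m = 0111 → c = 1110111, weight = 6.
  m = 1111 → c = 0001010, weight = 2.
Tally weights:
  weight 0: 1 codewords.
  weight 1: 2 codewords.
  weight 2: 2 codewords.
  weight 3: 3 codewords.
  weight 4: 3 codewords.
  weight 5: 2 codewords.
  weight 6: 2 codewords.
  weight 7: 1 codewords.
Minimum distance d = smallest w > 0 with A_w > 0 = 1.
Sanity: Σ A_w = 16 = 2^4 = 16 ✓.


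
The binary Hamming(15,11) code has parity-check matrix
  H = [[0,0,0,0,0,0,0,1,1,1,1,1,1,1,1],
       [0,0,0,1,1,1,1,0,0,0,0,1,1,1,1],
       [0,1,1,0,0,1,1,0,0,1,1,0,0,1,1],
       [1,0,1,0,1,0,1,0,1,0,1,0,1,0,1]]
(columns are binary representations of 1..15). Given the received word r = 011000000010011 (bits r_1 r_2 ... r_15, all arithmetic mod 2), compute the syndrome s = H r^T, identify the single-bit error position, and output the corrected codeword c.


s = (1, 0, 1, 1)^T, error position = 11, corrected codeword c = 011000000000011

Compute s = H r^T mod 2 one row at a time:
  s_1 = 0 + 0 + 0 + 1 + 0 + 0 + 1 + 1 = 3 ≡ 1 (mod 2).
  s_2 = 0 + 0 + 0 + 0 + 0 + 0 + 1 + 1 = 2 ≡ 0 (mod 2).
  s_3 = 1 + 1 + 0 + 0 + 0 + 1 + 1 + 1 = 5 ≡ 1 (mod 2).
  s_4 = 0 + 1 + 0 + 0 + 0 + 1 + 0 + 1 = 3 ≡ 1 (mod 2).
s = (1, 0, 1, 1)^T — this equals column 11 of H (binary 1011), so error is at position 11.
Correct: flip bit 11 of r = 011000000010011 to get c = 011000000000011.


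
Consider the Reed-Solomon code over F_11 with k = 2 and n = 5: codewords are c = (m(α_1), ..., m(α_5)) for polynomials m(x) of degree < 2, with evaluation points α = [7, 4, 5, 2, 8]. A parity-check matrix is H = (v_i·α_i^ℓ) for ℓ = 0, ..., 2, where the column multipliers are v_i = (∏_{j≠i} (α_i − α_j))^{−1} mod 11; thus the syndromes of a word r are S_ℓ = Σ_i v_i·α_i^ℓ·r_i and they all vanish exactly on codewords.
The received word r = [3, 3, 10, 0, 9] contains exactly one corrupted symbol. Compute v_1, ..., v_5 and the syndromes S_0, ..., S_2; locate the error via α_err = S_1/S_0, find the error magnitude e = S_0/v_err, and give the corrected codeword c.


S = (4, 6, 9), error at position 1, error magnitude e = 1, c = [2, 3, 10, 0, 9].

Step 1: column multipliers v_i = (∏_{j≠i}(α_i − α_j))^{−1} mod 11.
  i = 1 (α = 7): (7−4)(7−5)(7−2)(7−8) = 3·2·5·(−1) = −30 ≡ 3, so v_1 = 3^{−1} = 4 (mod 11).
  i = 2 (α = 4): (4−7)(4−5)(4−2)(4−8) = (−3)·(−1)·2·(−4) = −24 ≡ 9, so v_2 = 9^{−1} = 5 (mod 11).
  i = 3 (α = 5): (5−7)(5−4)(5−2)(5−8) = (−2)·1·3·(−3) = 18 ≡ 7, so v_3 = 7^{−1} = 8 (mod 11).
  i = 4 (α = 2): (2−7)(2−4)(2−5)(2−8) = (−5)·(−2)·(−3)·(−6) = 180 ≡ 4, so v_4 = 4^{−1} = 3 (mod 11).
  i = 5 (α = 8): (8−7)(8−4)(8−5)(8−2) = 1·4·3·6 = 72 ≡ 6, so v_5 = 6^{−1} = 2 (mod 11).
  v = [4, 5, 8, 3, 2].
Step 2: syndromes of r = [3, 3, 10, 0, 9] (all sums mod 11).
  S_0 = Σ v_i r_i = 4·3 + 5·3 + 8·10 + 3·0 + 2·9 = 125 ≡ 4.
  S_1 = Σ v_i α_i r_i = 4·7·3 + 5·4·3 + 8·5·10 + 3·2·0 + 2·8·9 = 688 ≡ 6.
  α_i^2 mod 11 = [5, 5, 3, 4, 9].
  S_2 = Σ v_i α_i^2 r_i = 4·5·3 + 5·5·3 + 8·3·10 + 3·4·0 + 2·9·9 = 537 ≡ 9.
  S = (4, 6, 9) ≠ 0, so r is not a codeword (an error is present).
Step 3: locate the error. For a single error e at position i, S_ℓ = v_i·e·α_i^ℓ, so α_err = S_1/S_0.
  S_0^{−1} = 4^{−1} = 3 (mod 11), so α_err = 6·3 = 18 ≡ 7 = α_1. Error position i = 1.
  Consistency check: S_2/S_1 = 9·2 = 18 ≡ 7 = α_err ✓ (single-error assumption holds).
Step 4: error magnitude e = S_0/v_1 = S_0·∏_{j≠1}(α_1 − α_j) = 4·3 = 12 ≡ 1 (mod 11).
Step 5: correct position 1: c_1 = r_1 − e = 3 − 1 ≡ 2 (mod 11). Hence c = [2, 3, 10, 0, 9].
  Check: interpolating c through the α_i gives m(x) = 8 + 7·x (degree < 2) with m(α_i) = c_i for every i, so c is indeed a codeword.


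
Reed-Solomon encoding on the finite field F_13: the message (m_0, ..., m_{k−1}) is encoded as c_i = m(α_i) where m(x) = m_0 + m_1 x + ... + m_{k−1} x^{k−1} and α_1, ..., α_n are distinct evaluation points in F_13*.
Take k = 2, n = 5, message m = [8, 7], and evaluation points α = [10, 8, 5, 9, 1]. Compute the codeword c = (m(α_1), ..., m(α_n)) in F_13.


c = [0, 12, 4, 6, 2]

Message polynomial: m(x) = 8 + 7·x (mod 13).
For each evaluation point α_i, compute m(α_i) mod 13:
  α_1 = 10: Horner steps 7 → 0, so m(10) = 0.
  α_2 = 8: Horner steps 7 → 12, so m(8) = 12.
  α_3 = 5: Horner steps 7 → 4, so m(5) = 4.
  α_4 = 9: Horner steps 7 → 6, so m(9) = 6.
  α_5 = 1: Horner steps 7 → 2, so m(1) = 2.
Codeword c = [0, 12, 4, 6, 2] ∈ F_13^5.


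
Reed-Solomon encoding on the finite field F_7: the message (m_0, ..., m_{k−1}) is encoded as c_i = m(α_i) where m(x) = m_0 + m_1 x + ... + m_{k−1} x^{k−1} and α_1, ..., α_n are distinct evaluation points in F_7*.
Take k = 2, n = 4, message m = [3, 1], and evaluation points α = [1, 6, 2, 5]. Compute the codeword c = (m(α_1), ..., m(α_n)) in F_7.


c = [4, 2, 5, 1]

Message polynomial: m(x) = 3 + 1·x (mod 7).
For each evaluation point α_i, compute m(α_i) mod 7:
  α_1 = 1: Horner steps 1 → 4, so m(1) = 4.
  α_2 = 6: Horner steps 1 → 2, so m(6) = 2.
  α_3 = 2: Horner steps 1 → 5, so m(2) = 5.
  α_4 = 5: Horner steps 1 → 1, so m(5) = 1.
Codeword c = [4, 2, 5, 1] ∈ F_7^4.


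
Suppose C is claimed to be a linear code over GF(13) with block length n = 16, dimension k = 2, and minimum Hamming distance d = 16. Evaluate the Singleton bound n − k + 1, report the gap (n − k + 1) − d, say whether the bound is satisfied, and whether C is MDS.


Singleton RHS = n − k + 1 = 15, slack = -1, bound violated (no such code; not MDS).

Singleton bound: d ≤ n − k + 1.
Here n = 16, k = 2, so n − k + 1 = 15.
Given d = 16, check d ≤ 15: NO.
Slack = (n − k + 1) − d = -1.
The slack is negative: d = 16 exceeds n − k + 1 = 15 by 1, so the Singleton bound is violated and no linear [16, 2, 16]_13 code can exist. In particular it is not MDS (MDS requires d = n − k + 1 exactly).
Description: the claimed parameters are [16, 2, 16]_13; such a code would be impossible (violates the Singleton bound).


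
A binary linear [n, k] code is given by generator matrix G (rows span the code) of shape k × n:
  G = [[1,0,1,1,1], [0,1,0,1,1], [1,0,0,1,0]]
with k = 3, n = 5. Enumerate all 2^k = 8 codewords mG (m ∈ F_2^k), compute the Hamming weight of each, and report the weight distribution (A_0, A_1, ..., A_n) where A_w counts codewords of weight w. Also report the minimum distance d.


Weight distribution: A_0 = 1, A_2 = 2, A_3 = 4, A_4 = 1. Minimum distance d = 2.

Enumerate all 2^3 = 8 messages m ∈ F_2^3.
For each, compute codeword c = mG in F_2^5, then tally its weight.
  m = 000 → c = 00000, weight = 0.
  m = 100 → c = 10111, weight = 4.
  m = 010 → c = 01011, weight = 3.
  m = 110 → c = 11100, weight = 3.
  m = 001 → c = 10010, weight = 2.
  m = 101 → c = 00101, weight = 2.
  m = 011 → c = 11001, weight = 3.
  m = 111 → c = 01110, weight = 3.
Tally weights:
  weight 0: 1 codewords.
  weight 2: 2 codewords.
  weight 3: 4 codewords.
  weight 4: 1 codewords.
Minimum distance d = smallest w > 0 with A_w > 0 = 2.
Sanity: Σ A_w = 8 = 2^3 = 8 ✓.


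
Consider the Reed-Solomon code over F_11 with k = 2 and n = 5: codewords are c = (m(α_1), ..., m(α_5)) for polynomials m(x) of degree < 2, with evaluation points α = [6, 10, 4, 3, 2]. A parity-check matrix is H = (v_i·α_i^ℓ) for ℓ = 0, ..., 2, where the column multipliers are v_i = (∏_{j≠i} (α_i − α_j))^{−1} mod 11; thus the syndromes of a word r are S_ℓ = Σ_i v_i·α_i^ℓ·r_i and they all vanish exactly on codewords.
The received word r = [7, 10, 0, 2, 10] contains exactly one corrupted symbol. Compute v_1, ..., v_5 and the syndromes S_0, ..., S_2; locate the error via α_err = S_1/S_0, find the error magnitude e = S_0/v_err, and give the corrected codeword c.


S = (8, 5, 10), error at position 5, error magnitude e = 6, c = [7, 10, 0, 2, 4].

Step 1: column multipliers v_i = (∏_{j≠i}(α_i − α_j))^{−1} mod 11.
  i = 1 (α = 6): (6−10)(6−4)(6−3)(6−2) = (−4)·2·3·4 = −96 ≡ 3, so v_1 = 3^{−1} = 4 (mod 11).
  i = 2 (α = 10): (10−6)(10−4)(10−3)(10−2) = 4·6·7·8 = 1344 ≡ 2, so v_2 = 2^{−1} = 6 (mod 11).
  i = 3 (α = 4): (4−6)(4−10)(4−3)(4−2) = (−2)·(−6)·1·2 = 24 ≡ 2, so v_3 = 2^{−1} = 6 (mod 11).
  i = 4 (α = 3): (3−6)(3−10)(3−4)(3−2) = (−3)·(−7)·(−1)·1 = −21 ≡ 1, so v_4 = 1^{−1} = 1 (mod 11).
  i = 5 (α = 2): (2−6)(2−10)(2−4)(2−3) = (−4)·(−8)·(−2)·(−1) = 64 ≡ 9, so v_5 = 9^{−1} = 5 (mod 11).
  v = [4, 6, 6, 1, 5].
Step 2: syndromes of r = [7, 10, 0, 2, 10] (all sums mod 11).
  S_0 = Σ v_i r_i = 4·7 + 6·10 + 6·0 + 1·2 + 5·10 = 140 ≡ 8.
  S_1 = Σ v_i α_i r_i = 4·6·7 + 6·10·10 + 6·4·0 + 1·3·2 + 5·2·10 = 874 ≡ 5.
  α_i^2 mod 11 = [3, 1, 5, 9, 4].
  S_2 = Σ v_i α_i^2 r_i = 4·3·7 + 6·1·10 + 6·5·0 + 1·9·2 + 5·4·10 = 362 ≡ 10.
  S = (8, 5, 10) ≠ 0, so r is not a codeword (an error is present).
Step 3: locate the error. For a single error e at position i, S_ℓ = v_i·e·α_i^ℓ, so α_err = S_1/S_0.
  S_0^{−1} = 8^{−1} = 7 (mod 11), so α_err = 5·7 = 35 ≡ 2 = α_5. Error position i = 5.
  Consistency check: S_2/S_1 = 10·9 = 90 ≡ 2 = α_err ✓ (single-error assumption holds).
Step 4: error magnitude e = S_0/v_5 = S_0·∏_{j≠5}(α_5 − α_j) = 8·9 = 72 ≡ 6 (mod 11).
Step 5: correct position 5: c_5 = r_5 − e = 10 − 6 ≡ 4 (mod 11). Hence c = [7, 10, 0, 2, 4].
  Check: interpolating c through the α_i gives m(x) = 8 + 9·x (degree < 2) with m(α_i) = c_i for every i, so c is indeed a codeword.


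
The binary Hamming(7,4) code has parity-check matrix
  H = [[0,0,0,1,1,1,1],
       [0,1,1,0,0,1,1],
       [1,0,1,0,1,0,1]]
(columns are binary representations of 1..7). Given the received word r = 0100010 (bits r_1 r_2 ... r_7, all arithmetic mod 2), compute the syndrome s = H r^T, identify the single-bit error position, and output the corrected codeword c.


s = (1, 0, 0)^T, error position = 4, corrected codeword c = 0101010

Compute s = H r^T mod 2 one row at a time:
  s_1 = 0 + 0 + 1 + 0 = 1 ≡ 1 (mod 2).
  s_2 = 1 + 0 + 1 + 0 = 2 ≡ 0 (mod 2).
  s_3 = 0 + 0 + 0 + 0 = 0 ≡ 0 (mod 2).
s = (1, 0, 0)^T — this equals column 4 of H (binary 100), so error is at position 4.
Correct: flip bit 4 of r = 0100010 to get c = 0101010.
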